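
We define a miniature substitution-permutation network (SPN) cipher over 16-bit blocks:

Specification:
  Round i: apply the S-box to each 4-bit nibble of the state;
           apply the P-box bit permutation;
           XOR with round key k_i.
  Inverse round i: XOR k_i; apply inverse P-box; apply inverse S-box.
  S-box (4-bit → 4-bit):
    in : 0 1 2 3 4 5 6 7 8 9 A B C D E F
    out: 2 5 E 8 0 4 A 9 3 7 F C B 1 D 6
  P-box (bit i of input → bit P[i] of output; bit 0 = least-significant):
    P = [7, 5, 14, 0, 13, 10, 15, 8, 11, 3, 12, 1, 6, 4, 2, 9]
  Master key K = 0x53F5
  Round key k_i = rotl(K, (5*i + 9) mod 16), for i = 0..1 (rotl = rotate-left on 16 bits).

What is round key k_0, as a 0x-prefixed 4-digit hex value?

0xEAA7

K = 0x53F5
k_0 = rotl(K, (5*0+9) mod 16) = rotl(K, 9) = 0xEAA7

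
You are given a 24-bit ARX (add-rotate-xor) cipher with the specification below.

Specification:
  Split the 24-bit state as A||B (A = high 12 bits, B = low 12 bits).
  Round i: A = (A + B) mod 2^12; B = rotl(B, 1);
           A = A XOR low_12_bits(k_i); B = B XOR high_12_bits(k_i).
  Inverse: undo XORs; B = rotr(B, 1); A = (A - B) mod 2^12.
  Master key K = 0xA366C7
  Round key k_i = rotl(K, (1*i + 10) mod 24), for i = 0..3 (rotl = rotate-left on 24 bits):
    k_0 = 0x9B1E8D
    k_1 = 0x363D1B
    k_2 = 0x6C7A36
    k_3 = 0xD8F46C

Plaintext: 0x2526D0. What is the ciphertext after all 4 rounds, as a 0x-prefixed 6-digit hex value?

s_0 = plaintext = 0x2526D0
s_1 = Round(s_0, k_0) = 0x7AF411
s_2 = Round(s_1, k_1) = 0x6DBB41
s_3 = Round(s_2, k_2) = 0x82A044
s_4 = Round(s_3, k_3) = 0xC02D07

0xC02D07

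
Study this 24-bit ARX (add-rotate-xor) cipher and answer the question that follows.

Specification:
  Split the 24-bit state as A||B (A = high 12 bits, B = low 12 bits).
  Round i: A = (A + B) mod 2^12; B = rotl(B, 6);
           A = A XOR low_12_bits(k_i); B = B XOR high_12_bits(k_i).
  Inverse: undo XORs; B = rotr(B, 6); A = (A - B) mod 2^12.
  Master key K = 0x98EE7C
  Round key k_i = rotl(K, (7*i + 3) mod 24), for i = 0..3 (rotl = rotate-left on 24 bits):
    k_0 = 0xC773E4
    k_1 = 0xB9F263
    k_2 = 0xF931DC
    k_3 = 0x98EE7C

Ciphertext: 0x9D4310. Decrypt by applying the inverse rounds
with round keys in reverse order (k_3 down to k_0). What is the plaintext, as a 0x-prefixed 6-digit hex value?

0x62080E

s_0 = ciphertext = 0x9D4310
s_1 = InvRound(s_0, k_3) = 0xFFE7AA
s_2 = InvRound(s_1, k_2) = 0xFC2E60
s_3 = InvRound(s_2, k_1) = 0xDCAFD7
s_4 = InvRound(s_3, k_0) = 0x62080E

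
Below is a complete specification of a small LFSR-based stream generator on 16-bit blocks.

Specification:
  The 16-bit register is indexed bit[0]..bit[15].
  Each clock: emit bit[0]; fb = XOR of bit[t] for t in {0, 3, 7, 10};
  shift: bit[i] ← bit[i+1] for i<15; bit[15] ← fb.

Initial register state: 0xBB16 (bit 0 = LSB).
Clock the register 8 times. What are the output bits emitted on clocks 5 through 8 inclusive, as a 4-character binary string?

1000

reg_0 = 0xBB16
clock 1: out=0, reg = 0x5D8B
clock 2: out=1, reg = 0x2EC5
clock 3: out=1, reg = 0x9762
clock 4: out=0, reg = 0xCBB1
clock 5: out=1, reg = 0x65D8
clock 6: out=0, reg = 0xB2EC
clock 7: out=0, reg = 0x5976
clock 8: out=0, reg = 0x2CBB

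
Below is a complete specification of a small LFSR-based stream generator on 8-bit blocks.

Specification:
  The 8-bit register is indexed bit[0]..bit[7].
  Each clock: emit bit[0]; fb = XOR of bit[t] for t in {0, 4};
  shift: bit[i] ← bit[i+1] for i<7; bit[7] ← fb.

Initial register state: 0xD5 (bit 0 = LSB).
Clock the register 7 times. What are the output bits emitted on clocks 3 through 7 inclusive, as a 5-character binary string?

reg_0 = 0xD5
clock 1: out=1, reg = 0x6A
clock 2: out=0, reg = 0x35
clock 3: out=1, reg = 0x1A
clock 4: out=0, reg = 0x8D
clock 5: out=1, reg = 0xC6
clock 6: out=0, reg = 0x63
clock 7: out=1, reg = 0xB1

10101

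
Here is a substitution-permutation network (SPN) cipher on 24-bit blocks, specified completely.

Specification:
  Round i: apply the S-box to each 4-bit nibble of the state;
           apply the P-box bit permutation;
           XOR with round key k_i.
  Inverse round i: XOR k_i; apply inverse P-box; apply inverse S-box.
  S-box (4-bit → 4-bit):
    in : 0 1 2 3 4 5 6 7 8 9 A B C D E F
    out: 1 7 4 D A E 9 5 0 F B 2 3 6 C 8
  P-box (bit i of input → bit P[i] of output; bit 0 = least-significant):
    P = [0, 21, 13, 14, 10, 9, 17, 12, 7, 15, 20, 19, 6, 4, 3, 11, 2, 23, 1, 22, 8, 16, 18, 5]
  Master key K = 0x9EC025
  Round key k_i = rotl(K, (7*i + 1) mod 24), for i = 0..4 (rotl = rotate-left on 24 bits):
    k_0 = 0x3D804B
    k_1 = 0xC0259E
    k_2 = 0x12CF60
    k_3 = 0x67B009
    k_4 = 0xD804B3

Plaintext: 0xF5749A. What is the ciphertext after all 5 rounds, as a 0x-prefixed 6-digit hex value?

0x8AFDA3

s_0 = plaintext = 0xF5749A
s_1 = Round(s_0, k_0) = 0xD75620
s_2 = Round(s_1, k_1) = 0xCF2D01
s_3 = Round(s_2, k_2) = 0x636A69
s_4 = Round(s_3, k_3) = 0x0F4DEE
s_5 = Round(s_4, k_4) = 0x8AFDA3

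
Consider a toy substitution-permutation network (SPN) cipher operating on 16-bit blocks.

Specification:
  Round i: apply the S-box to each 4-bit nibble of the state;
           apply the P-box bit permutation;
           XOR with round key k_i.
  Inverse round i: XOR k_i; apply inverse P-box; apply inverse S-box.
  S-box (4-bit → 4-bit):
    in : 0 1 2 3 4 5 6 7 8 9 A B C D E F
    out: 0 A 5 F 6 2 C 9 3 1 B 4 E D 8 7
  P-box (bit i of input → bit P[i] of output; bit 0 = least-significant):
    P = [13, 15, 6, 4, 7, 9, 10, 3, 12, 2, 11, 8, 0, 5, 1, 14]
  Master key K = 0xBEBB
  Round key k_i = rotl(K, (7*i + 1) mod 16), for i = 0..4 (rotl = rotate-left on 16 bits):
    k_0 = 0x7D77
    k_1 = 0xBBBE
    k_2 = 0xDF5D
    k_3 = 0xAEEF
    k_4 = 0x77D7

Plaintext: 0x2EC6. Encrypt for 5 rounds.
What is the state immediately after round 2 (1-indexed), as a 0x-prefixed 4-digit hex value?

s_0 = plaintext = 0x2EC6
s_1 = Round(s_0, k_0) = 0x7A2C
s_2 = Round(s_1, k_1) = 0x6E6B
s_3 = Round(s_2, k_2) = 0x9A17
s_4 = Round(s_3, k_3) = 0x9DF2
s_5 = Round(s_4, k_4) = 0x4816

0x6E6B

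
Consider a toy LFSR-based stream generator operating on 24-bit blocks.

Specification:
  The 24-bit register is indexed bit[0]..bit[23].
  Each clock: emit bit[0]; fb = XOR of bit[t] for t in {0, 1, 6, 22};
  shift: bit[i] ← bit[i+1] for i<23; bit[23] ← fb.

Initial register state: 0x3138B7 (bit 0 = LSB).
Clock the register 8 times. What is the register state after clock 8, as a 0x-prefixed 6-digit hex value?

0x563138

reg_0 = 0x3138B7
clock 1: out=1, reg = 0x189C5B
clock 2: out=1, reg = 0x8C4E2D
clock 3: out=1, reg = 0xC62716
clock 4: out=0, reg = 0x63138B
clock 5: out=1, reg = 0xB189C5
clock 6: out=1, reg = 0x58C4E2
clock 7: out=0, reg = 0xAC6271
clock 8: out=1, reg = 0x563138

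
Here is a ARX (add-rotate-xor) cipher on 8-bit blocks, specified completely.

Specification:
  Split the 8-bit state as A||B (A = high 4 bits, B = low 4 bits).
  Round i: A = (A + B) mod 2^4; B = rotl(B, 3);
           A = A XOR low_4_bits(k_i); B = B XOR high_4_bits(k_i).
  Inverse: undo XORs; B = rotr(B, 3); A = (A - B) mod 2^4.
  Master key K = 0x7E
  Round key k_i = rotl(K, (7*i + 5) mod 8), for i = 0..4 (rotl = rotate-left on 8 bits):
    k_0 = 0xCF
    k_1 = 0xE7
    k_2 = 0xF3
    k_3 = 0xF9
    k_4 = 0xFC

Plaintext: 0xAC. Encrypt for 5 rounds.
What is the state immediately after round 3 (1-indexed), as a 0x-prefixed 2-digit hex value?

s_0 = plaintext = 0xAC
s_1 = Round(s_0, k_0) = 0x9A
s_2 = Round(s_1, k_1) = 0x4B
s_3 = Round(s_2, k_2) = 0xC2
s_4 = Round(s_3, k_3) = 0x7E
s_5 = Round(s_4, k_4) = 0x98

0xC2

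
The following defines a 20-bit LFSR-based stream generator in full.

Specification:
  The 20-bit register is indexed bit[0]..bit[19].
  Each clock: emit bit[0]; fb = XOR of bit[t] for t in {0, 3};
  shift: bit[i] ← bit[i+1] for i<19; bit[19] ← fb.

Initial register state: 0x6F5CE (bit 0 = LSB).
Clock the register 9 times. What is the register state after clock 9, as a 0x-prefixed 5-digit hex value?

0xBBB7A

reg_0 = 0x6F5CE
clock 1: out=0, reg = 0xB7AE7
clock 2: out=1, reg = 0xDBD73
clock 3: out=1, reg = 0xEDEB9
clock 4: out=1, reg = 0x76F5C
clock 5: out=0, reg = 0xBB7AE
clock 6: out=0, reg = 0xDDBD7
clock 7: out=1, reg = 0xEEDEB
clock 8: out=1, reg = 0x776F5
clock 9: out=1, reg = 0xBBB7A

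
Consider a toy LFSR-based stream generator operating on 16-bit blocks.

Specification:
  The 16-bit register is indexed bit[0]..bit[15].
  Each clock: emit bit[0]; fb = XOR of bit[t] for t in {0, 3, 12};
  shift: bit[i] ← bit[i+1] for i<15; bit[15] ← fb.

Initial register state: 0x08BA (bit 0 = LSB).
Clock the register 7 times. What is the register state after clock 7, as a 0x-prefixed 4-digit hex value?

0xFA11

reg_0 = 0x08BA
clock 1: out=0, reg = 0x845D
clock 2: out=1, reg = 0x422E
clock 3: out=0, reg = 0xA117
clock 4: out=1, reg = 0xD08B
clock 5: out=1, reg = 0xE845
clock 6: out=1, reg = 0xF422
clock 7: out=0, reg = 0xFA11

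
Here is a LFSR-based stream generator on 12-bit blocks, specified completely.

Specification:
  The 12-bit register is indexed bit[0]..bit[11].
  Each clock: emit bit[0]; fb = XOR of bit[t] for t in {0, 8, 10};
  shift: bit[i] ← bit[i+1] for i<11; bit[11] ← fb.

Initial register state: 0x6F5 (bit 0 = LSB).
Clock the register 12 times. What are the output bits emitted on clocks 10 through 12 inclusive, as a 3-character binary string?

reg_0 = 0x6F5
clock 1: out=1, reg = 0x37A
clock 2: out=0, reg = 0x9BD
clock 3: out=1, reg = 0x4DE
clock 4: out=0, reg = 0xA6F
clock 5: out=1, reg = 0xD37
clock 6: out=1, reg = 0xE9B
clock 7: out=1, reg = 0x74D
clock 8: out=1, reg = 0xBA6
clock 9: out=0, reg = 0xDD3
clock 10: out=1, reg = 0xEE9
clock 11: out=1, reg = 0x774
clock 12: out=0, reg = 0x3BA

110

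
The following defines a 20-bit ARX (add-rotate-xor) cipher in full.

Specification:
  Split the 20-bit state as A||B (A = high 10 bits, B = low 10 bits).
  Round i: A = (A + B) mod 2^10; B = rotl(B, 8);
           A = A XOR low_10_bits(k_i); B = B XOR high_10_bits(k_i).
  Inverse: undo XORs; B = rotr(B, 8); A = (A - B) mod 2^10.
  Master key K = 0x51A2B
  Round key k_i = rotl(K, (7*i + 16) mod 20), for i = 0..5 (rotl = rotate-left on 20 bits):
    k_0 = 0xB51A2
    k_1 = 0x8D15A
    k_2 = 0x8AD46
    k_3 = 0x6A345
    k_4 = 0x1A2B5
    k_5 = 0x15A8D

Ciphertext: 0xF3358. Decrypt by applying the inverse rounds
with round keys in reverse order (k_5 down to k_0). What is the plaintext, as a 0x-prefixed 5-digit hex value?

0x8EAC1

s_0 = ciphertext = 0xF3358
s_1 = InvRound(s_0, k_5) = 0x4183B
s_2 = InvRound(s_1, k_4) = 0x99D4C
s_3 = InvRound(s_2, k_3) = 0x64B90
s_4 = InvRound(s_3, k_2) = 0x79EED
s_5 = InvRound(s_4, k_1) = 0x56764
s_6 = InvRound(s_5, k_0) = 0x8EAC1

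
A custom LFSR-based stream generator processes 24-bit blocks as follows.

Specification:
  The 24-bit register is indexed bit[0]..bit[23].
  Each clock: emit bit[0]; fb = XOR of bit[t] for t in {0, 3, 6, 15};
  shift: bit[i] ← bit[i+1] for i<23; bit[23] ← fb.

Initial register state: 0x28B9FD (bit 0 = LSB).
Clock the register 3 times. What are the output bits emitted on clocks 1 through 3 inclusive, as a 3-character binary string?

101

reg_0 = 0x28B9FD
clock 1: out=1, reg = 0x145CFE
clock 2: out=0, reg = 0x0A2E7F
clock 3: out=1, reg = 0x85173F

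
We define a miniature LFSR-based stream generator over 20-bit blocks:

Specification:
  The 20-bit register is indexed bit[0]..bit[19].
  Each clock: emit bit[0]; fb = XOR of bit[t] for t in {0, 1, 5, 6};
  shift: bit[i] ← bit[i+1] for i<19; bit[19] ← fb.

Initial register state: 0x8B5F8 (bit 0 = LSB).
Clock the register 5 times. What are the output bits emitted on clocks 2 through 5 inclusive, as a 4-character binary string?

reg_0 = 0x8B5F8
clock 1: out=0, reg = 0x45AFC
clock 2: out=0, reg = 0x22D7E
clock 3: out=0, reg = 0x916BF
clock 4: out=1, reg = 0xC8B5F
clock 5: out=1, reg = 0xE45AF

0011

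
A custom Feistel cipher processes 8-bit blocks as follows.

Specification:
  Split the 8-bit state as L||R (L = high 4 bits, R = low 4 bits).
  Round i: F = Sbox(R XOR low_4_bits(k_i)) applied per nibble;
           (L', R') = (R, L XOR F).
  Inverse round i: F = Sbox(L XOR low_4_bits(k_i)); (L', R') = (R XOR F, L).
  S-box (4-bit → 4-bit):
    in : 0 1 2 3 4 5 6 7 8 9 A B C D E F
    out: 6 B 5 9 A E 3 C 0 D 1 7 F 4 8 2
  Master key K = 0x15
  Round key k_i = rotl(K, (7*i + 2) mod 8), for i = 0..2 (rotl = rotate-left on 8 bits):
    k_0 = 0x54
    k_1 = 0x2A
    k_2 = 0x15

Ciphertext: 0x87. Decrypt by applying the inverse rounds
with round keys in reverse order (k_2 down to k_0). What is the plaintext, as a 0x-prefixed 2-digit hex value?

s_0 = ciphertext = 0x87
s_1 = InvRound(s_0, k_2) = 0x38
s_2 = InvRound(s_1, k_1) = 0x53
s_3 = InvRound(s_2, k_0) = 0x85

0x85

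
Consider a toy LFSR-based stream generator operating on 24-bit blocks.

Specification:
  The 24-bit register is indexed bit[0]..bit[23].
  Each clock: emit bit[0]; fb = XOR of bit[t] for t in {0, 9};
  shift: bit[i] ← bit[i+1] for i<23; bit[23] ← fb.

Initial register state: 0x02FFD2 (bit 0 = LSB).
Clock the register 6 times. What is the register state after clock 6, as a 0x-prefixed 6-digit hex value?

reg_0 = 0x02FFD2
clock 1: out=0, reg = 0x817FE9
clock 2: out=1, reg = 0x40BFF4
clock 3: out=0, reg = 0xA05FFA
clock 4: out=0, reg = 0xD02FFD
clock 5: out=1, reg = 0x6817FE
clock 6: out=0, reg = 0xB40BFF

0xB40BFF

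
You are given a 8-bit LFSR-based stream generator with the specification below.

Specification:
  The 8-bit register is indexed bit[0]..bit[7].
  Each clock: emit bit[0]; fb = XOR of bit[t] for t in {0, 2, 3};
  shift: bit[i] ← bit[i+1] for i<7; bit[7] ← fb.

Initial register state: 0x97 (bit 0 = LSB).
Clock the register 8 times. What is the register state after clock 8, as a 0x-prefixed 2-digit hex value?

reg_0 = 0x97
clock 1: out=1, reg = 0x4B
clock 2: out=1, reg = 0x25
clock 3: out=1, reg = 0x12
clock 4: out=0, reg = 0x09
clock 5: out=1, reg = 0x04
clock 6: out=0, reg = 0x82
clock 7: out=0, reg = 0x41
clock 8: out=1, reg = 0xA0

0xA0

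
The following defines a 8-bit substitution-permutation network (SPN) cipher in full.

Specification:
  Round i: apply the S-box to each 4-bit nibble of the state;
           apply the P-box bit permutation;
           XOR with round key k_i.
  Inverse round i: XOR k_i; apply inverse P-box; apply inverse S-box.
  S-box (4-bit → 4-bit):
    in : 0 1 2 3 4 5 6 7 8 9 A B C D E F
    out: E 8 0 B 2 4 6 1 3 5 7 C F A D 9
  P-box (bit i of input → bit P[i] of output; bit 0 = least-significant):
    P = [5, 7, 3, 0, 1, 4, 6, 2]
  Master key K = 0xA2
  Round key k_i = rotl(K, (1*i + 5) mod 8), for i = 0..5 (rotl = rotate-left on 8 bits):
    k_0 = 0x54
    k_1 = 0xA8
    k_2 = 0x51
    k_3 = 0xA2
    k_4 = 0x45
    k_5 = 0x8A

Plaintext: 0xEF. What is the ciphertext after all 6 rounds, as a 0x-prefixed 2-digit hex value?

0x75

s_0 = plaintext = 0xEF
s_1 = Round(s_0, k_0) = 0x33
s_2 = Round(s_1, k_1) = 0x1F
s_3 = Round(s_2, k_2) = 0x74
s_4 = Round(s_3, k_3) = 0x20
s_5 = Round(s_4, k_4) = 0xCC
s_6 = Round(s_5, k_5) = 0x75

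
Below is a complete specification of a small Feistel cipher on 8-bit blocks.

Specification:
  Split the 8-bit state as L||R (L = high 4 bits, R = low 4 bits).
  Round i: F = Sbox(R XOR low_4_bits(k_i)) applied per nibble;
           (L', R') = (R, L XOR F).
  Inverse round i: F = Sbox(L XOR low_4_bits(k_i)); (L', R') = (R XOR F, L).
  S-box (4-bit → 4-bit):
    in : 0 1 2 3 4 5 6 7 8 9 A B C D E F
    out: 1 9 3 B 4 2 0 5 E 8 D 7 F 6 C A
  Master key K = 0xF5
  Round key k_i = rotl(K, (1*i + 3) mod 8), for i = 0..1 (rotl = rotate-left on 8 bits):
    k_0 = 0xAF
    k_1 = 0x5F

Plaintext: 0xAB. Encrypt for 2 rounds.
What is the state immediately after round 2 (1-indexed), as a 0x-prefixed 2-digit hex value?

s_0 = plaintext = 0xAB
s_1 = Round(s_0, k_0) = 0xBE
s_2 = Round(s_1, k_1) = 0xE2

0xE2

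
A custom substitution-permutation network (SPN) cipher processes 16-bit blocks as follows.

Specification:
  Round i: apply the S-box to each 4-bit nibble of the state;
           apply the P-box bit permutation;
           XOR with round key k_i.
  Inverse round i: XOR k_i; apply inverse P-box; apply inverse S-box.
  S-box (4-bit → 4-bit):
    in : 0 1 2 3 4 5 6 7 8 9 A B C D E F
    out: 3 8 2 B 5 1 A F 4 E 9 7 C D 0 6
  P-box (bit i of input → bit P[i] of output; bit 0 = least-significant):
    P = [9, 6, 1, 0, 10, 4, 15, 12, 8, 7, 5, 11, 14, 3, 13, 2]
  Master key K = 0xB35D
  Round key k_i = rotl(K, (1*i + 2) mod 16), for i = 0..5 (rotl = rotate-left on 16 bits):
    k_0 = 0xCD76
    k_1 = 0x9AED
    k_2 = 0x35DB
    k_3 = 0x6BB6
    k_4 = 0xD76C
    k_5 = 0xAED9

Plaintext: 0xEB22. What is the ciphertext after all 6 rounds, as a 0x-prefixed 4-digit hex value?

0xEB76

s_0 = plaintext = 0xEB22
s_1 = Round(s_0, k_0) = 0xCC86
s_2 = Round(s_1, k_1) = 0x3288
s_3 = Round(s_2, k_2) = 0xF555
s_4 = Round(s_3, k_3) = 0x4CBE
s_5 = Round(s_4, k_4) = 0x3B5C
s_6 = Round(s_5, k_5) = 0xEB76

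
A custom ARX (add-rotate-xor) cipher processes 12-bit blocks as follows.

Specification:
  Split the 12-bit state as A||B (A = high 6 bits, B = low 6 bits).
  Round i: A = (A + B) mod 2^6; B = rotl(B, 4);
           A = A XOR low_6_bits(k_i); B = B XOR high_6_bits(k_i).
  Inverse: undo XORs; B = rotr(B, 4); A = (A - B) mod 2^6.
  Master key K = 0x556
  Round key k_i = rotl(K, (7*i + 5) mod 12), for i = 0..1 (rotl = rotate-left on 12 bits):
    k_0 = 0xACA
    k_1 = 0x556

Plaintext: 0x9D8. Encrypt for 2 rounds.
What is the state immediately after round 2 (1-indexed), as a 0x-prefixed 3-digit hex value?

s_0 = plaintext = 0x9D8
s_1 = Round(s_0, k_0) = 0xD6D
s_2 = Round(s_1, k_1) = 0xD0E

0xD0E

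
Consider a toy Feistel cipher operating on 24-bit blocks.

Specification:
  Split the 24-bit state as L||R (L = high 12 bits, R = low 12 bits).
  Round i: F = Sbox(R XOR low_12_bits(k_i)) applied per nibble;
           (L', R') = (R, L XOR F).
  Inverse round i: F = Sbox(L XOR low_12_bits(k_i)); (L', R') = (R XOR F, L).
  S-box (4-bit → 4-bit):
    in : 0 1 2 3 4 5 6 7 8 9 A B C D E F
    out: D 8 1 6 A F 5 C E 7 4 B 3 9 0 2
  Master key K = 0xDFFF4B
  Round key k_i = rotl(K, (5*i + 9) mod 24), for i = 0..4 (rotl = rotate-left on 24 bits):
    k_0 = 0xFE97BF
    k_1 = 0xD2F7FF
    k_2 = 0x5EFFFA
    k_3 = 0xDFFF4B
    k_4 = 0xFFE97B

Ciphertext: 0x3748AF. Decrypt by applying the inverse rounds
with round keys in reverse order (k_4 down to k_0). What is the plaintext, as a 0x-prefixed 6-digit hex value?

s_0 = ciphertext = 0x3748AF
s_1 = InvRound(s_0, k_4) = 0xC7D374
s_2 = InvRound(s_1, k_3) = 0x511C7D
s_3 = InvRound(s_2, k_2) = 0x876511
s_4 = InvRound(s_3, k_1) = 0x7F6876
s_5 = InvRound(s_4, k_0) = 0x5D17F6

0x5D17F6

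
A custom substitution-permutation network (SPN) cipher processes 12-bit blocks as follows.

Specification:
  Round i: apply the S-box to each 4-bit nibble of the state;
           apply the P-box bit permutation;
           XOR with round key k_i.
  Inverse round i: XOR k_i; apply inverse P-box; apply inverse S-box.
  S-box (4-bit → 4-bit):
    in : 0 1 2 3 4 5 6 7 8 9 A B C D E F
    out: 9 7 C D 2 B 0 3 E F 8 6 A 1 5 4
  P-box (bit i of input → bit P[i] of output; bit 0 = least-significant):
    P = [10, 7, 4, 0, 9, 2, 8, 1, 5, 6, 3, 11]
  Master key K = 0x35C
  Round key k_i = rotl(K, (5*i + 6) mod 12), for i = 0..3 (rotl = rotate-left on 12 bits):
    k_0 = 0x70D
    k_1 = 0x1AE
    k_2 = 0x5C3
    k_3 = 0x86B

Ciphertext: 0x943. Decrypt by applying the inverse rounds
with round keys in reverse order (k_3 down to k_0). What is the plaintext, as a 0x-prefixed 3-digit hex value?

s_0 = ciphertext = 0x943
s_1 = InvRound(s_0, k_3) = 0xEF6
s_2 = InvRound(s_1, k_2) = 0x012
s_3 = InvRound(s_2, k_1) = 0xEBB
s_4 = InvRound(s_3, k_0) = 0x08B

0x08B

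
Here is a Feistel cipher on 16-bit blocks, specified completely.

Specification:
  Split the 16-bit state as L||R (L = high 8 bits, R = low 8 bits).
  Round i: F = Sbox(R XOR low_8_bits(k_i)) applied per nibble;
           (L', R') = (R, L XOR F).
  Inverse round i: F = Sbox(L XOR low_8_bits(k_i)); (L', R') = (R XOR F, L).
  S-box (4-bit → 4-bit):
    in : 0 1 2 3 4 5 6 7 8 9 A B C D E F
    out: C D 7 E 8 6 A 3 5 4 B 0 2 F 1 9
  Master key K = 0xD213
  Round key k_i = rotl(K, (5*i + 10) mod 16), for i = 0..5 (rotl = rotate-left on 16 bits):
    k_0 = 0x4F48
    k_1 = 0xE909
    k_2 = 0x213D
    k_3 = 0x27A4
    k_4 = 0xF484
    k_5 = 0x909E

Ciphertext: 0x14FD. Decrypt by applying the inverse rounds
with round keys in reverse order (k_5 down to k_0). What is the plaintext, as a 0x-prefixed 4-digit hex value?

s_0 = ciphertext = 0x14FD
s_1 = InvRound(s_0, k_5) = 0xA614
s_2 = InvRound(s_1, k_4) = 0x63A6
s_3 = InvRound(s_2, k_3) = 0x8563
s_4 = InvRound(s_3, k_2) = 0x6685
s_5 = InvRound(s_4, k_1) = 0x2C66
s_6 = InvRound(s_5, k_0) = 0xCE2C

0xCE2C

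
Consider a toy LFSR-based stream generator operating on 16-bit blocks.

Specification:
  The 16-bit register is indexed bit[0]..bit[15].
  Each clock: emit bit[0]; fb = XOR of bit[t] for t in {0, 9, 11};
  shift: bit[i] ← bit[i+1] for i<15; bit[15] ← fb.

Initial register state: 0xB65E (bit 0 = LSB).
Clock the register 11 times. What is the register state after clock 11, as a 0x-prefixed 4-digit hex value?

reg_0 = 0xB65E
clock 1: out=0, reg = 0xDB2F
clock 2: out=1, reg = 0xED97
clock 3: out=1, reg = 0x76CB
clock 4: out=1, reg = 0x3B65
clock 5: out=1, reg = 0x9DB2
clock 6: out=0, reg = 0xCED9
clock 7: out=1, reg = 0xE76C
clock 8: out=0, reg = 0xF3B6
clock 9: out=0, reg = 0xF9DB
clock 10: out=1, reg = 0x7CED
clock 11: out=1, reg = 0x3E76

0x3E76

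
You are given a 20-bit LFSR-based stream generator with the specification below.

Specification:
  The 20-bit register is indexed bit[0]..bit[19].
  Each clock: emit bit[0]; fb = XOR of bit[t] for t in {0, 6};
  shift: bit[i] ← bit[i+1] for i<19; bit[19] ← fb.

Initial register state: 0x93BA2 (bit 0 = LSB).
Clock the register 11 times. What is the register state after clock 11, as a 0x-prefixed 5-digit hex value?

reg_0 = 0x93BA2
clock 1: out=0, reg = 0x49DD1
clock 2: out=1, reg = 0x24EE8
clock 3: out=0, reg = 0x92774
clock 4: out=0, reg = 0xC93BA
clock 5: out=0, reg = 0x649DD
clock 6: out=1, reg = 0x324EE
clock 7: out=0, reg = 0x99277
clock 8: out=1, reg = 0x4C93B
clock 9: out=1, reg = 0xA649D
clock 10: out=1, reg = 0xD324E
clock 11: out=0, reg = 0xE9927

0xE9927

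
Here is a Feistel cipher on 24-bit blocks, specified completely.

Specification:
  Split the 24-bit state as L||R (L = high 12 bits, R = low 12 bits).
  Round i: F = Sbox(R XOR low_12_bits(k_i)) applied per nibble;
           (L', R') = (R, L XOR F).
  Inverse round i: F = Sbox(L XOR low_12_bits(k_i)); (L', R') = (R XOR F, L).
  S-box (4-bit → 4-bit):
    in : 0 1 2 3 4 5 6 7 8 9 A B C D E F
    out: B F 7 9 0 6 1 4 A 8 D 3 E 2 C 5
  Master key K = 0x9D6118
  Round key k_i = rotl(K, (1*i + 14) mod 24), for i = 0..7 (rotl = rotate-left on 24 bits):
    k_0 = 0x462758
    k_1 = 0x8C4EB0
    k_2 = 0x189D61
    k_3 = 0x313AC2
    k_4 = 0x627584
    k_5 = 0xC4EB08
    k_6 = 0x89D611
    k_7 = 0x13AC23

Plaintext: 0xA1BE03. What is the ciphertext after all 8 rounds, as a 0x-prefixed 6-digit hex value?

0xA48362

s_0 = plaintext = 0xA1BE03
s_1 = Round(s_0, k_0) = 0xE03278
s_2 = Round(s_1, k_1) = 0x2780E9
s_3 = Round(s_2, k_2) = 0x0E90D2
s_4 = Round(s_3, k_3) = 0x0D2D12
s_5 = Round(s_4, k_4) = 0xD12A53
s_6 = Round(s_5, k_5) = 0xA53271
s_7 = Round(s_6, k_6) = 0x271A48
s_8 = Round(s_7, k_7) = 0xA48362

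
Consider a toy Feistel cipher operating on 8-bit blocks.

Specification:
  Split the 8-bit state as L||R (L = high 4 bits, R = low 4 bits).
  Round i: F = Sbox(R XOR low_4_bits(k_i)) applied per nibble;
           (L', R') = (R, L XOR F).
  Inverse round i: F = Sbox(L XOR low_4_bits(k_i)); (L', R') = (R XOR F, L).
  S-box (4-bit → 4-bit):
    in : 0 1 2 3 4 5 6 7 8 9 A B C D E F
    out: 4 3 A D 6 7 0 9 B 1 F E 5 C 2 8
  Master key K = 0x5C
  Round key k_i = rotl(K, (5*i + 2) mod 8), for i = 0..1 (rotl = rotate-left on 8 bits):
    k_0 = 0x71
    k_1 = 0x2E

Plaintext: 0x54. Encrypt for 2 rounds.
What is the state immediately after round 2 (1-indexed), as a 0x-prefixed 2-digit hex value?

0x21

s_0 = plaintext = 0x54
s_1 = Round(s_0, k_0) = 0x42
s_2 = Round(s_1, k_1) = 0x21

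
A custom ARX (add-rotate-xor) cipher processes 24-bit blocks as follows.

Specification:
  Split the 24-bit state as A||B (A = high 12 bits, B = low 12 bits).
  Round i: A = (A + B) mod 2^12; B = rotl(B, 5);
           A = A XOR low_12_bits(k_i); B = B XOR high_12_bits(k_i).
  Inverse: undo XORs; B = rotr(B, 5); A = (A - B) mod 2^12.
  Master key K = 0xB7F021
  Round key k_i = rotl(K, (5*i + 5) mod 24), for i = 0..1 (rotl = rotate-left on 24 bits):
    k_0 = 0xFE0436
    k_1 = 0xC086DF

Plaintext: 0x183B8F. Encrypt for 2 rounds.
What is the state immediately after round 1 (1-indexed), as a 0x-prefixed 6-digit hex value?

0x924E17

s_0 = plaintext = 0x183B8F
s_1 = Round(s_0, k_0) = 0x924E17
s_2 = Round(s_1, k_1) = 0x1E4EF4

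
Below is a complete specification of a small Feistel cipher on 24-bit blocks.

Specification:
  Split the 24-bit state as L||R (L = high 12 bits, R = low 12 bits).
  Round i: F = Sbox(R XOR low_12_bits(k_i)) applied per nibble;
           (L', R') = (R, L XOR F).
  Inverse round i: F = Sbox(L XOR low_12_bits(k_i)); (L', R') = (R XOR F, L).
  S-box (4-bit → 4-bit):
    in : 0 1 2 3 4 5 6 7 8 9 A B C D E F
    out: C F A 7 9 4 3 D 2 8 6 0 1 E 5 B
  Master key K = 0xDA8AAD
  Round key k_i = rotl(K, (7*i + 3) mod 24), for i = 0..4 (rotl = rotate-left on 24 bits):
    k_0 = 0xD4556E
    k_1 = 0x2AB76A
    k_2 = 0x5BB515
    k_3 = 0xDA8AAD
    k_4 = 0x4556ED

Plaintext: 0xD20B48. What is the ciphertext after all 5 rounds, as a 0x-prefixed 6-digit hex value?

0x346827

s_0 = plaintext = 0xD20B48
s_1 = Round(s_0, k_0) = 0xB48883
s_2 = Round(s_1, k_1) = 0x883010
s_3 = Round(s_2, k_2) = 0x010C47
s_4 = Round(s_3, k_3) = 0xC47346
s_5 = Round(s_4, k_4) = 0x346827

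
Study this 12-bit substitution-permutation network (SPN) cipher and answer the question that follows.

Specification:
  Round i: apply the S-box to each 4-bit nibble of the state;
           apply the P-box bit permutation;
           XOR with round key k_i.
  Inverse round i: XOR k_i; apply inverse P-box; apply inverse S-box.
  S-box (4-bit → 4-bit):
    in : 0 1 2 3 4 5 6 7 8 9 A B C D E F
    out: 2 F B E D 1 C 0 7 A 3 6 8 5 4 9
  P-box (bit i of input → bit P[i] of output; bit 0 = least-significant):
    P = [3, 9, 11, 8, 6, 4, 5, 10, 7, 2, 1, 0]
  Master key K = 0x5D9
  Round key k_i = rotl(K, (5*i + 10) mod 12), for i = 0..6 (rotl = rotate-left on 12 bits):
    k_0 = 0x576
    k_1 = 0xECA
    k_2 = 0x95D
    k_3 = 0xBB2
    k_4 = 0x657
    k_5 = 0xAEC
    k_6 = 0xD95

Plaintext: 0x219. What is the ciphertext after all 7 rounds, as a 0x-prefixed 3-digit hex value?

0xE0D

s_0 = plaintext = 0x219
s_1 = Round(s_0, k_0) = 0x283
s_2 = Round(s_1, k_1) = 0x53F
s_3 = Round(s_2, k_2) = 0xCE5
s_4 = Round(s_3, k_3) = 0xB9B
s_5 = Round(s_4, k_4) = 0x841
s_6 = Round(s_5, k_5) = 0x502
s_7 = Round(s_6, k_6) = 0xE0D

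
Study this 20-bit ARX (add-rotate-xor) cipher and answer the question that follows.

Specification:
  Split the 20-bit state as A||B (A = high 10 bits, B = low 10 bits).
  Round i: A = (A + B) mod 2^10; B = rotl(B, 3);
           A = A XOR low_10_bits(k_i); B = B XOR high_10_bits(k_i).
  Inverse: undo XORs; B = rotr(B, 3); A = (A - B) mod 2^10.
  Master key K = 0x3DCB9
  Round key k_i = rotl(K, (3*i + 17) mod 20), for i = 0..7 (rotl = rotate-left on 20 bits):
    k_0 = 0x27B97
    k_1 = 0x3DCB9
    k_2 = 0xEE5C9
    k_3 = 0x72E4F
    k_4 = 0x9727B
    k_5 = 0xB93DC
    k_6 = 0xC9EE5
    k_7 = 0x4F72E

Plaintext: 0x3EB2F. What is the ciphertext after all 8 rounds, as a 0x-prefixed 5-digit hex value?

s_0 = plaintext = 0x3EB2F
s_1 = Round(s_0, k_0) = 0xEF9E0
s_2 = Round(s_1, k_1) = 0x49FF4
s_3 = Round(s_2, k_2) = 0x3481E
s_4 = Round(s_3, k_3) = 0xAFD3B
s_5 = Round(s_4, k_4) = 0x60786
s_6 = Round(s_5, k_5) = 0xB6ED3
s_7 = Round(s_6, k_6) = 0xD2DBA
s_8 = Round(s_7, k_7) = 0x8ACEE

0x8ACEE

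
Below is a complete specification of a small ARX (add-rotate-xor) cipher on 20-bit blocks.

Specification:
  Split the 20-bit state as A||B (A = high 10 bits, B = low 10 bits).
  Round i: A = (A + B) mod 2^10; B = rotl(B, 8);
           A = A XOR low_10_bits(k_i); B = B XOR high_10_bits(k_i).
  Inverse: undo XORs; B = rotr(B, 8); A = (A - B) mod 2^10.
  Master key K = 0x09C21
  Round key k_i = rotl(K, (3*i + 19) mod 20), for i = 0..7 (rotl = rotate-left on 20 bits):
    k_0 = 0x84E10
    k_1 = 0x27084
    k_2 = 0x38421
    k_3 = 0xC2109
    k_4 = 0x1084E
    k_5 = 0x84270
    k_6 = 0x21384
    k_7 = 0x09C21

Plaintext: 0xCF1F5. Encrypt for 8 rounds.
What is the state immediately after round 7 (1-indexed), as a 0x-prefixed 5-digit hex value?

0x241CB

s_0 = plaintext = 0xCF1F5
s_1 = Round(s_0, k_0) = 0xC876E
s_2 = Round(s_1, k_1) = 0x82E47
s_3 = Round(s_2, k_2) = 0x1CF70
s_4 = Round(s_3, k_3) = 0xBABD4
s_5 = Round(s_4, k_4) = 0xBC0B7
s_6 = Round(s_5, k_5) = 0x75D3D
s_7 = Round(s_6, k_6) = 0x241CB
s_8 = Round(s_7, k_7) = 0x9EB55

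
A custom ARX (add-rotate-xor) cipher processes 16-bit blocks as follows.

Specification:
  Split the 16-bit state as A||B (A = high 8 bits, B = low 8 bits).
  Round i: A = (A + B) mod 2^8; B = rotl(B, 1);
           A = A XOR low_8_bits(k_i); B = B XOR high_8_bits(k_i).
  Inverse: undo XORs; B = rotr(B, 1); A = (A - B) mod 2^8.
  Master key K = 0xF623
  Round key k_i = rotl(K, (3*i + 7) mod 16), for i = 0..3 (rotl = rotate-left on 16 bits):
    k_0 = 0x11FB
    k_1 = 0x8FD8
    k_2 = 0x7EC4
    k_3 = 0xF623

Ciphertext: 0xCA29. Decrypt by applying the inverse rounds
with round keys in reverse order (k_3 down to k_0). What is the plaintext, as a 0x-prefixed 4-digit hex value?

s_0 = ciphertext = 0xCA29
s_1 = InvRound(s_0, k_3) = 0xFAEF
s_2 = InvRound(s_1, k_2) = 0x76C8
s_3 = InvRound(s_2, k_1) = 0x0BA3
s_4 = InvRound(s_3, k_0) = 0x9759

0x9759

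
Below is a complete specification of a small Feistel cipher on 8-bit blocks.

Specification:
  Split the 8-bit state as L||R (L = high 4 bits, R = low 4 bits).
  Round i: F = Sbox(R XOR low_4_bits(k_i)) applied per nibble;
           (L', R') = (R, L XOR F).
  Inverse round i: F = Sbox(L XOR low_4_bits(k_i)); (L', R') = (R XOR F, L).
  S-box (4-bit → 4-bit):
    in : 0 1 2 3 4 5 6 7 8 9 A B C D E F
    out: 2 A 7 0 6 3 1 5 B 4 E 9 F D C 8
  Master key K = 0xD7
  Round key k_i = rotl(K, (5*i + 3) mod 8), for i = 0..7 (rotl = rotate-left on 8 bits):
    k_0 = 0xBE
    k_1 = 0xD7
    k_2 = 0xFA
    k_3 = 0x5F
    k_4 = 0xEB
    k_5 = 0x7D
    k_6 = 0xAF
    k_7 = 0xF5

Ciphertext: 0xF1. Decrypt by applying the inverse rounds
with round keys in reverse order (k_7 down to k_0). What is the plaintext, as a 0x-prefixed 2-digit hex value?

0x11

s_0 = ciphertext = 0xF1
s_1 = InvRound(s_0, k_7) = 0xFF
s_2 = InvRound(s_1, k_6) = 0xDF
s_3 = InvRound(s_2, k_5) = 0xDD
s_4 = InvRound(s_3, k_4) = 0xCD
s_5 = InvRound(s_4, k_3) = 0xDC
s_6 = InvRound(s_5, k_2) = 0x9D
s_7 = InvRound(s_6, k_1) = 0x19
s_8 = InvRound(s_7, k_0) = 0x11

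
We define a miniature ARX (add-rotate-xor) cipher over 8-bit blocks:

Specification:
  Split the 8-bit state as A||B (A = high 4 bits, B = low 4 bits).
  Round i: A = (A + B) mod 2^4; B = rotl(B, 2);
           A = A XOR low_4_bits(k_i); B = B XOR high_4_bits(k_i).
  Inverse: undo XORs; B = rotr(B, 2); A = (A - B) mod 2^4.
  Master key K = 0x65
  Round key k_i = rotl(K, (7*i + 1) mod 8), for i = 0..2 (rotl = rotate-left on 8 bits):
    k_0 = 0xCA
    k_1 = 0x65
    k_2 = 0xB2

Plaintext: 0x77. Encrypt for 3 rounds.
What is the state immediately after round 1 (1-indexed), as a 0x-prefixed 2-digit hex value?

0x41

s_0 = plaintext = 0x77
s_1 = Round(s_0, k_0) = 0x41
s_2 = Round(s_1, k_1) = 0x02
s_3 = Round(s_2, k_2) = 0x03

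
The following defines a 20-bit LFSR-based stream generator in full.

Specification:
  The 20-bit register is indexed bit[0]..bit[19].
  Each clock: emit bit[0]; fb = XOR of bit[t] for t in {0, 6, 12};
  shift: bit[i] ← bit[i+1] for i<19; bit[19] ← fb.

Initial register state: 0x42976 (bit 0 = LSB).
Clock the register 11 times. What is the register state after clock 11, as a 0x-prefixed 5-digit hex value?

0x12285

reg_0 = 0x42976
clock 1: out=0, reg = 0xA14BB
clock 2: out=1, reg = 0x50A5D
clock 3: out=1, reg = 0x2852E
clock 4: out=0, reg = 0x14297
clock 5: out=1, reg = 0x8A14B
clock 6: out=1, reg = 0x450A5
clock 7: out=1, reg = 0x22852
clock 8: out=0, reg = 0x91429
clock 9: out=1, reg = 0x48A14
clock 10: out=0, reg = 0x2450A
clock 11: out=0, reg = 0x12285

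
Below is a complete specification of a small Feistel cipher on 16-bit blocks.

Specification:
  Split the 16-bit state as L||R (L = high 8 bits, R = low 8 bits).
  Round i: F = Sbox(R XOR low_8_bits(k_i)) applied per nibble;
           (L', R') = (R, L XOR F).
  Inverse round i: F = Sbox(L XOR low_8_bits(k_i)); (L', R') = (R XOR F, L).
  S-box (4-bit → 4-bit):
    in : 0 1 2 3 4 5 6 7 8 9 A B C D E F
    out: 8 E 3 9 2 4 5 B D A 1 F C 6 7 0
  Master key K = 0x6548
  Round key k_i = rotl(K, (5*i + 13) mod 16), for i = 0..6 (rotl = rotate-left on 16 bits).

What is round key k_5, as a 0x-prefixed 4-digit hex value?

K = 0x6548
k_0 = rotl(K, (5*0+13) mod 16) = rotl(K, 13) = 0x0CA9
k_1 = rotl(K, (5*1+13) mod 16) = rotl(K, 2) = 0x9521
k_2 = rotl(K, (5*2+13) mod 16) = rotl(K, 7) = 0xA432
k_3 = rotl(K, (5*3+13) mod 16) = rotl(K, 12) = 0x8654
k_4 = rotl(K, (5*4+13) mod 16) = rotl(K, 1) = 0xCA90
k_5 = rotl(K, (5*5+13) mod 16) = rotl(K, 6) = 0x5219

0x5219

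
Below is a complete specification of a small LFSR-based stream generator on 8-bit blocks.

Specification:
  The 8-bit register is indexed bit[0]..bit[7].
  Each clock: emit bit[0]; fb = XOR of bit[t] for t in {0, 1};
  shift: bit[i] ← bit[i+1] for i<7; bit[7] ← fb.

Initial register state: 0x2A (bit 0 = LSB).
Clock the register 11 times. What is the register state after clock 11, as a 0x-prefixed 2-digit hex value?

reg_0 = 0x2A
clock 1: out=0, reg = 0x95
clock 2: out=1, reg = 0xCA
clock 3: out=0, reg = 0xE5
clock 4: out=1, reg = 0xF2
clock 5: out=0, reg = 0xF9
clock 6: out=1, reg = 0xFC
clock 7: out=0, reg = 0x7E
clock 8: out=0, reg = 0xBF
clock 9: out=1, reg = 0x5F
clock 10: out=1, reg = 0x2F
clock 11: out=1, reg = 0x17

0x17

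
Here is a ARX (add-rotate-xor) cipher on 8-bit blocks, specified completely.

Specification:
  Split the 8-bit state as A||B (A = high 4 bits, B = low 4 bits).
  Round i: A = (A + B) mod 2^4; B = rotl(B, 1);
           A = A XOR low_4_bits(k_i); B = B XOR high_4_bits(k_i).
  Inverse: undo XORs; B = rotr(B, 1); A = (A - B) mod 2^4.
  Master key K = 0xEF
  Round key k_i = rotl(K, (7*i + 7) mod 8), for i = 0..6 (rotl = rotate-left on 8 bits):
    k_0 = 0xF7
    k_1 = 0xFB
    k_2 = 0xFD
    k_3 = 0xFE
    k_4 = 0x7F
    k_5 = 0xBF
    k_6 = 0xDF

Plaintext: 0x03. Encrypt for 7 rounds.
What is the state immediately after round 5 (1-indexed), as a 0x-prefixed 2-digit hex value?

0x11

s_0 = plaintext = 0x03
s_1 = Round(s_0, k_0) = 0x49
s_2 = Round(s_1, k_1) = 0x6C
s_3 = Round(s_2, k_2) = 0xF6
s_4 = Round(s_3, k_3) = 0xB3
s_5 = Round(s_4, k_4) = 0x11
s_6 = Round(s_5, k_5) = 0xD9
s_7 = Round(s_6, k_6) = 0x9E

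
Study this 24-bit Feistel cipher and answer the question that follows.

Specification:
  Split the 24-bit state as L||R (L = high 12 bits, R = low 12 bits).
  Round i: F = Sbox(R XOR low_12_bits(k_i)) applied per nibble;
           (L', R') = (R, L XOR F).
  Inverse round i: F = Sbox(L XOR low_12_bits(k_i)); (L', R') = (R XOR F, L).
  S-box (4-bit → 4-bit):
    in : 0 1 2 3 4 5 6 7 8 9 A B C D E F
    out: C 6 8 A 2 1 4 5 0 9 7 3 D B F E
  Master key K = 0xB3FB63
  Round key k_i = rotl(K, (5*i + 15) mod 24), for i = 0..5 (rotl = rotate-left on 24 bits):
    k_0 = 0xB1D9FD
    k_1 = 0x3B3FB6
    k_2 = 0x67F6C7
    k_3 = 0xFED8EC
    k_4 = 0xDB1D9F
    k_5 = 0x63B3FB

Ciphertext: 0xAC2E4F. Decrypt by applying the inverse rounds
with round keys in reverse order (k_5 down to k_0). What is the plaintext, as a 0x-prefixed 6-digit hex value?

0xDA59ED

s_0 = ciphertext = 0xAC2E4F
s_1 = InvRound(s_0, k_5) = 0x7E6AC2
s_2 = InvRound(s_1, k_4) = 0xD9B7E6
s_3 = InvRound(s_2, k_3) = 0x6B3D9B
s_4 = InvRound(s_3, k_2) = 0x1C96B3
s_5 = InvRound(s_4, k_1) = 0x9ED1C9
s_6 = InvRound(s_5, k_0) = 0xDA59ED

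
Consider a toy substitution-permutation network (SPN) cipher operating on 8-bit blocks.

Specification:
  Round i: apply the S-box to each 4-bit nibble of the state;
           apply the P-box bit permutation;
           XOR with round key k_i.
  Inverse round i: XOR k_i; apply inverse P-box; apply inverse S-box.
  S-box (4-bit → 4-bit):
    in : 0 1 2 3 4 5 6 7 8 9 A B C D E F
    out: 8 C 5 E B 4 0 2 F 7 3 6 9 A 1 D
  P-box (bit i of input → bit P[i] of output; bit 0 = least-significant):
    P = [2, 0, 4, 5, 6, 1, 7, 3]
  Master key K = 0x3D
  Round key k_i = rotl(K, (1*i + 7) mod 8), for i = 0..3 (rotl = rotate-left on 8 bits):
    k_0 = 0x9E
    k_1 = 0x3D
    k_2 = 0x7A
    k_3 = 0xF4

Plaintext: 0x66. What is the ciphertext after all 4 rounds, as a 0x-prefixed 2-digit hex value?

0x87

s_0 = plaintext = 0x66
s_1 = Round(s_0, k_0) = 0x9E
s_2 = Round(s_1, k_1) = 0xFB
s_3 = Round(s_2, k_2) = 0xA3
s_4 = Round(s_3, k_3) = 0x87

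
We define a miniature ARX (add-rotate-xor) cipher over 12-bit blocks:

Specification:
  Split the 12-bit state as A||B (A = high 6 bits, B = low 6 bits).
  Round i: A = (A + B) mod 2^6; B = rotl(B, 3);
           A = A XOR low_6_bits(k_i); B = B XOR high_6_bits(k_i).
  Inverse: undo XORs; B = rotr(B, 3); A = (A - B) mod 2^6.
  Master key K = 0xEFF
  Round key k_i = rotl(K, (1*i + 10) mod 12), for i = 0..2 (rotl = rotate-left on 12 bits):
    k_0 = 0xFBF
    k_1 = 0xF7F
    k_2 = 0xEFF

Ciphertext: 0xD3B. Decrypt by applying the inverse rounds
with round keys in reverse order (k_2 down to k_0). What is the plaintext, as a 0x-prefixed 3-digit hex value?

0xC0A

s_0 = ciphertext = 0xD3B
s_1 = InvRound(s_0, k_2) = 0x2C0
s_2 = InvRound(s_1, k_1) = 0x16F
s_3 = InvRound(s_2, k_0) = 0xC0A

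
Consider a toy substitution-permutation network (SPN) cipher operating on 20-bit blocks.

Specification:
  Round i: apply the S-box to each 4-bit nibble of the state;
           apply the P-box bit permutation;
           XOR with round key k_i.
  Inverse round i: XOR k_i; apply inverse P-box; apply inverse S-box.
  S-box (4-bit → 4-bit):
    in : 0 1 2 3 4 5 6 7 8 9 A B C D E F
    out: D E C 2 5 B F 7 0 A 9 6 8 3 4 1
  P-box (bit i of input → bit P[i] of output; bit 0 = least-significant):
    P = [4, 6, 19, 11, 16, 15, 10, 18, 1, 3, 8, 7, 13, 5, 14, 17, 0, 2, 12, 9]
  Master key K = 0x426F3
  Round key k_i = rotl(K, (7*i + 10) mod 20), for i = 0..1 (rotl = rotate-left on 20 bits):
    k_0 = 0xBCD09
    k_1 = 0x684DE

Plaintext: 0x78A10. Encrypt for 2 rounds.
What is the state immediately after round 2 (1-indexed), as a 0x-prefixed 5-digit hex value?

0x83573

s_0 = plaintext = 0x78A10
s_1 = Round(s_0, k_0) = 0x7519E
s_2 = Round(s_1, k_1) = 0x83573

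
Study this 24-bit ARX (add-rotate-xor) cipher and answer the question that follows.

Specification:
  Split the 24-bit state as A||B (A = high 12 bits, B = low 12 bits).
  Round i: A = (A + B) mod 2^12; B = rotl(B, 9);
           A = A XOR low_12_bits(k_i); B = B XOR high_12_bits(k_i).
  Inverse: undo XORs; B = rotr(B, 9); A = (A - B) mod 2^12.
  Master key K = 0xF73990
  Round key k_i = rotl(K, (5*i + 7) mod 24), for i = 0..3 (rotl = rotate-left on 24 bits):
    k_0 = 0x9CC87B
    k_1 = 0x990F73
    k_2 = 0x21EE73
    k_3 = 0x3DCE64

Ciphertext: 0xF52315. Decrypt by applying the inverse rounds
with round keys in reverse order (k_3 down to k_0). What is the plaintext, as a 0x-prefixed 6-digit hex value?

0x7306C8

s_0 = ciphertext = 0xF52315
s_1 = InvRound(s_0, k_3) = 0xAEE648
s_2 = InvRound(s_1, k_2) = 0x1EB2B2
s_3 = InvRound(s_2, k_1) = 0x583915
s_4 = InvRound(s_3, k_0) = 0x7306C8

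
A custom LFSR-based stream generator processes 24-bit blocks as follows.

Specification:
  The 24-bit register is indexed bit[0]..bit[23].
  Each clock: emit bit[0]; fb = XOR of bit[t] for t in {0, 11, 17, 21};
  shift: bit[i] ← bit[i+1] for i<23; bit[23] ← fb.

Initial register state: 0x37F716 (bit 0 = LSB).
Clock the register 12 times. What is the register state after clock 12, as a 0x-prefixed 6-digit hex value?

reg_0 = 0x37F716
clock 1: out=0, reg = 0x1BFB8B
clock 2: out=1, reg = 0x8DFDC5
clock 3: out=1, reg = 0x46FEE2
clock 4: out=0, reg = 0x237F71
clock 5: out=1, reg = 0x11BFB8
clock 6: out=0, reg = 0x88DFDC
clock 7: out=0, reg = 0xC46FEE
clock 8: out=0, reg = 0xE237F7
clock 9: out=1, reg = 0xF11BFB
clock 10: out=1, reg = 0xF88DFD
clock 11: out=1, reg = 0xFC46FE
clock 12: out=0, reg = 0xFE237F

0xFE237F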